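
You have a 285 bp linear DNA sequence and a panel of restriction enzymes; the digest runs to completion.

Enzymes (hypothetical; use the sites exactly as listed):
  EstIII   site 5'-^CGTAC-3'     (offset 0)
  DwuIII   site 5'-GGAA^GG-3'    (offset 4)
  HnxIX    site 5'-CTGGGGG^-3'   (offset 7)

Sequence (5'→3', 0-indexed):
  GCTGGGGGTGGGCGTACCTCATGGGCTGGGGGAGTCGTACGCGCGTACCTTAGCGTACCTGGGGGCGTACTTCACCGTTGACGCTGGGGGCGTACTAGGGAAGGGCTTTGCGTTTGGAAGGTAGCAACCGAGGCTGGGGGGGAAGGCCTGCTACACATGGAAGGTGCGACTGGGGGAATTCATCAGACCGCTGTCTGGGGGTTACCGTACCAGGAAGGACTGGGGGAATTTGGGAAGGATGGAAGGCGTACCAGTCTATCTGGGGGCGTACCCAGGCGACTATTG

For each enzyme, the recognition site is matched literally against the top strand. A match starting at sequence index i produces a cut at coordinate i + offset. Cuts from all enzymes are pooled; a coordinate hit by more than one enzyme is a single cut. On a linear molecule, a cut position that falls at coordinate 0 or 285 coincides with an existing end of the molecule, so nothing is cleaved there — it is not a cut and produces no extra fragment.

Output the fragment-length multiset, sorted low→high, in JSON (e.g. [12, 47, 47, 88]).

[2,3,4,4,4,8,8,8,10,10,10,11,12,12,14,17,18,19,20,20,21,25,25]

Scan for sites:
  EstIII (CGTAC, off=0): starts [12, 35, 43, 53, 65, 90, 205, 246, 266] → cuts [12, 35, 43, 53, 65, 90, 205, 246, 266]
  DwuIII (GGAAGG, off=4): starts [98, 115, 140, 158, 212, 232, 240] → cuts [102, 119, 144, 162, 216, 236, 244]
  HnxIX (CTGGGGG, off=7): starts [1, 25, 58, 83, 133, 169, 194, 219, 259] → cuts [8, 32, 65, 90, 140, 176, 201, 226, 266]

Pooled cuts: [8, 12, 32, 35, 43, 53, 65, 90, 102, 119, 140, 144, 162, 176, 201, 205, 216, 226, 236, 244, 246, 266]

Fragments:
  [0,8): 8 bp
  [8,12): 4 bp
  [12,32): 20 bp
  [32,35): 3 bp
  [35,43): 8 bp
  [43,53): 10 bp
  [53,65): 12 bp
  [65,90): 25 bp
  [90,102): 12 bp
  [102,119): 17 bp
  [119,140): 21 bp
  [140,144): 4 bp
  [144,162): 18 bp
  [162,176): 14 bp
  [176,201): 25 bp
  [201,205): 4 bp
  [205,216): 11 bp
  [216,226): 10 bp
  [226,236): 10 bp
  [236,244): 8 bp
  [244,246): 2 bp
  [246,266): 20 bp
  [266,285): 19 bp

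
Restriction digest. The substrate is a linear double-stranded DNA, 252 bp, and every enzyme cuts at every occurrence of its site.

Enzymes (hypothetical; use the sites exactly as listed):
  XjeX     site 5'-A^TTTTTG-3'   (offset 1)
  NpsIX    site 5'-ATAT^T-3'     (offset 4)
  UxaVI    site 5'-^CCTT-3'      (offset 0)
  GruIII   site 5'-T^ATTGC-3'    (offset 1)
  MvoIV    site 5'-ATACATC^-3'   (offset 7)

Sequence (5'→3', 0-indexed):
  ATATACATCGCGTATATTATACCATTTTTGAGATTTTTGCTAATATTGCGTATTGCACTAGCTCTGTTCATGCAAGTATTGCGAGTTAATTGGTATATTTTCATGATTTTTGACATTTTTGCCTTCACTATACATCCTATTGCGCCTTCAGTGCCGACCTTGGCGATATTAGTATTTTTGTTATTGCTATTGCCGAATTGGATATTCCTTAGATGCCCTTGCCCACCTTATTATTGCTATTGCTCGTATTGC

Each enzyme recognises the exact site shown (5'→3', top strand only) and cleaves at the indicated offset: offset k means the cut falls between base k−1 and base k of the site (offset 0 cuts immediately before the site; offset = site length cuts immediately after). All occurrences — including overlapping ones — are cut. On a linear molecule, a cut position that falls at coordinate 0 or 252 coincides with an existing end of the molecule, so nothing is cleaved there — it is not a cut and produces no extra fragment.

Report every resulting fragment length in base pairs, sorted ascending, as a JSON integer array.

Scan for sites:
  XjeX (ATTTTTG, off=1): starts [23, 32, 105, 114, 173] → cuts [24, 33, 106, 115, 174]
  NpsIX (ATATT, off=4): starts [13, 42, 94, 165, 201] → cuts [17, 46, 98, 169, 205]
  UxaVI (CCTT, off=0): starts [121, 144, 157, 206, 216, 225] → cuts [121, 144, 157, 206, 216, 225]
  GruIII (TATTGC, off=1): starts [43, 50, 76, 137, 181, 187, 231, 237, 246] → cuts [44, 51, 77, 138, 182, 188, 232, 238, 247]
  MvoIV (ATACATC, off=7): starts [2, 129] → cuts [9, 136]

Pooled cuts: [9, 17, 24, 33, 44, 46, 51, 77, 98, 106, 115, 121, 136, 138, 144, 157, 169, 174, 182, 188, 205, 206, 216, 225, 232, 238, 247]

Fragment lengths:
  [0,9): 9 bp
  [9,17): 8 bp
  [17,24): 7 bp
  [24,33): 9 bp
  [33,44): 11 bp
  [44,46): 2 bp
  [46,51): 5 bp
  [51,77): 26 bp
  [77,98): 21 bp
  [98,106): 8 bp
  [106,115): 9 bp
  [115,121): 6 bp
  [121,136): 15 bp
  [136,138): 2 bp
  [138,144): 6 bp
  [144,157): 13 bp
  [157,169): 12 bp
  [169,174): 5 bp
  [174,182): 8 bp
  [182,188): 6 bp
  [188,205): 17 bp
  [205,206): 1 bp
  [206,216): 10 bp
  [216,225): 9 bp
  [225,232): 7 bp
  [232,238): 6 bp
  [238,247): 9 bp
  [247,252): 5 bp

[1,2,2,5,5,5,6,6,6,6,7,7,8,8,8,9,9,9,9,9,10,11,12,13,15,17,21,26]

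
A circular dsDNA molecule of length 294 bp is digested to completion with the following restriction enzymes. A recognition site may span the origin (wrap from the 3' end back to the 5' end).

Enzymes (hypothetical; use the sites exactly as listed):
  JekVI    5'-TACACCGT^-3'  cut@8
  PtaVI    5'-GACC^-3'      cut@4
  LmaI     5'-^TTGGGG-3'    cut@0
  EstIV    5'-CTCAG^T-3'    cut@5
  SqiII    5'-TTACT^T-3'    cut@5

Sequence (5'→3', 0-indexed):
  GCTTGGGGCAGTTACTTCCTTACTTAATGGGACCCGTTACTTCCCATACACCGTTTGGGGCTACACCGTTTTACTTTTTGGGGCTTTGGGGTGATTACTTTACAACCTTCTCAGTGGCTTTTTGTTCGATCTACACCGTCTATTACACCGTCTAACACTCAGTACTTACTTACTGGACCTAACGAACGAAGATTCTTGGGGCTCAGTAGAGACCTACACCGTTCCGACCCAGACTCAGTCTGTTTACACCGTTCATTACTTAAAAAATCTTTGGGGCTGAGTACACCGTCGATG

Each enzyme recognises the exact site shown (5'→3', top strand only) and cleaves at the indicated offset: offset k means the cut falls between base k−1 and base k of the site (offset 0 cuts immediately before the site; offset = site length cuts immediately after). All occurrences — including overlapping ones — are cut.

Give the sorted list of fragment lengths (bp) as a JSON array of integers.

Site scan:
  JekVI TACACCGT/8: at [46, 61, 131, 143, 214, 244, 281] ⇒ [54, 69, 139, 151, 222, 252, 289]
  PtaVI GACC/4: at [30, 175, 210, 225] ⇒ [34, 179, 214, 229]
  LmaI TTGGGG/0: at [2, 54, 77, 85, 195, 270] ⇒ [2, 54, 77, 85, 195, 270]
  EstIV CTCAGT/5: at [109, 157, 201, 233] ⇒ [114, 162, 206, 238]
  SqiII TTACTT/5: at [11, 19, 36, 70, 94, 165, 255] ⇒ [16, 24, 41, 75, 99, 170, 260]

All cut coordinates (distinct, sorted): [2, 16, 24, 34, 41, 54, 69, 75, 77, 85, 99, 114, 139, 151, 162, 170, 179, 195, 206, 214, 222, 229, 238, 252, 260, 270, 289]

Fragments:
  2→16: 14 bp
  16→24: 8 bp
  24→34: 10 bp
  34→41: 7 bp
  41→54: 13 bp
  54→69: 15 bp
  69→75: 6 bp
  75→77: 2 bp
  77→85: 8 bp
  85→99: 14 bp
  99→114: 15 bp
  114→139: 25 bp
  139→151: 12 bp
  151→162: 11 bp
  162→170: 8 bp
  170→179: 9 bp
  179→195: 16 bp
  195→206: 11 bp
  206→214: 8 bp
  214→222: 8 bp
  222→229: 7 bp
  229→238: 9 bp
  238→252: 14 bp
  252→260: 8 bp
  260→270: 10 bp
  270→289: 19 bp
  289→2 (wrap): 294-289+2 = 7 bp

[2,6,7,7,7,8,8,8,8,8,8,9,9,10,10,11,11,12,13,14,14,14,15,15,16,19,25]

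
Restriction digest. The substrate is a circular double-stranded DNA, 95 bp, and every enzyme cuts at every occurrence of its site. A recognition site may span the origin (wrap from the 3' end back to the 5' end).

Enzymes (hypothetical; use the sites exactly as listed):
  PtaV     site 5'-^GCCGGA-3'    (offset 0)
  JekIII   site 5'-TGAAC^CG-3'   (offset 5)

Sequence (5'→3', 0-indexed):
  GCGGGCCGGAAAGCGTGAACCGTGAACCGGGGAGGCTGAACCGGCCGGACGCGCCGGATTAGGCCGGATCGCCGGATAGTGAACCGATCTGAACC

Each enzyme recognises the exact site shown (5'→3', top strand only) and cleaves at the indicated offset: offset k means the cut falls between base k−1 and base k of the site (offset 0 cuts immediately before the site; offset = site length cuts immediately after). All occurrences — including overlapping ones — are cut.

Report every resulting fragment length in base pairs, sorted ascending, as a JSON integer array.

Per-enzyme occurrences:
  PtaV (GCCGGA, off=0): starts [4, 43, 52, 62, 70] → cuts [4, 43, 52, 62, 70]
  JekIII (TGAACCG, off=5): starts [15, 22, 36, 79, 89] → cuts [20, 27, 41, 84, 94]

Pooled cuts: [4, 20, 27, 41, 43, 52, 62, 70, 84, 94]

Fragment lengths:
  4→20: 16 bp
  20→27: 7 bp
  27→41: 14 bp
  41→43: 2 bp
  43→52: 9 bp
  52→62: 10 bp
  62→70: 8 bp
  70→84: 14 bp
  84→94: 10 bp
  94→4 (wrap): 95-94+4 = 5 bp

[2,5,7,8,9,10,10,14,14,16]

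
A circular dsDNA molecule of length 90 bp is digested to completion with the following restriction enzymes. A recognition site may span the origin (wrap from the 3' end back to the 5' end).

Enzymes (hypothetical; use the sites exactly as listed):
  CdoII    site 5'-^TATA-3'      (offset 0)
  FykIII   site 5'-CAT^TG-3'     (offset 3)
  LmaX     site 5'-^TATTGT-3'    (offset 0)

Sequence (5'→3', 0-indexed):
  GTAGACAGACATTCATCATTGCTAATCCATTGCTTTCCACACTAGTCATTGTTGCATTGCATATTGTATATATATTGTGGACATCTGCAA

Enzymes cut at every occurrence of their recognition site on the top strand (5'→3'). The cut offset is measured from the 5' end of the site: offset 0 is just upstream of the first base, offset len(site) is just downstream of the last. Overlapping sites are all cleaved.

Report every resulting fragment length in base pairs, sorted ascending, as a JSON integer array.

[2,2,2,4,5,8,11,19,37]

Scan for sites:
  CdoII (TATA, off=0): starts [66, 68, 70] → cuts [66, 68, 70]
  FykIII (CATTG, off=3): starts [16, 27, 46, 54] → cuts [19, 30, 49, 57]
  LmaX (TATTGT, off=0): starts [61, 72] → cuts [61, 72]

Pooled cuts: [19, 30, 49, 57, 61, 66, 68, 70, 72]

Fragments:
  19→30: 11 bp
  30→49: 19 bp
  49→57: 8 bp
  57→61: 4 bp
  61→66: 5 bp
  66→68: 2 bp
  68→70: 2 bp
  70→72: 2 bp
  72→19 (wrap): 90-72+19 = 37 bp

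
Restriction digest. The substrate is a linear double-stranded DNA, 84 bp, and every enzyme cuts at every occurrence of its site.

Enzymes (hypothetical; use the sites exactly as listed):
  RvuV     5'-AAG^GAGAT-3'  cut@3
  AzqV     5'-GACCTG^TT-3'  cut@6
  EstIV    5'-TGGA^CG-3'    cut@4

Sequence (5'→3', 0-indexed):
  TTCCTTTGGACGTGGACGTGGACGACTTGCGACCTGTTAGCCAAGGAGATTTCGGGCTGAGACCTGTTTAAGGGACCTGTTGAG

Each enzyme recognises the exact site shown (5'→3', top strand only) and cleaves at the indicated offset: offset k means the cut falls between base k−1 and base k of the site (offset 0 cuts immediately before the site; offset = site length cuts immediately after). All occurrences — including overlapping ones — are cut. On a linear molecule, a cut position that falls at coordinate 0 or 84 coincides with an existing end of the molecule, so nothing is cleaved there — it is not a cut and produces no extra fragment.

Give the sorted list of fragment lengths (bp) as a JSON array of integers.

Site scan:
  RvuV AAGGAGAT/3: at [42] ⇒ [45]
  AzqV GACCTGTT/6: at [30, 60, 73] ⇒ [36, 66, 79]
  EstIV TGGACG/4: at [6, 12, 18] ⇒ [10, 16, 22]

All cut coordinates (distinct, sorted): [10, 16, 22, 36, 45, 66, 79]

Fragment lengths:
  [0,10): 10 bp
  [10,16): 6 bp
  [16,22): 6 bp
  [22,36): 14 bp
  [36,45): 9 bp
  [45,66): 21 bp
  [66,79): 13 bp
  [79,84): 5 bp

[5,6,6,9,10,13,14,21]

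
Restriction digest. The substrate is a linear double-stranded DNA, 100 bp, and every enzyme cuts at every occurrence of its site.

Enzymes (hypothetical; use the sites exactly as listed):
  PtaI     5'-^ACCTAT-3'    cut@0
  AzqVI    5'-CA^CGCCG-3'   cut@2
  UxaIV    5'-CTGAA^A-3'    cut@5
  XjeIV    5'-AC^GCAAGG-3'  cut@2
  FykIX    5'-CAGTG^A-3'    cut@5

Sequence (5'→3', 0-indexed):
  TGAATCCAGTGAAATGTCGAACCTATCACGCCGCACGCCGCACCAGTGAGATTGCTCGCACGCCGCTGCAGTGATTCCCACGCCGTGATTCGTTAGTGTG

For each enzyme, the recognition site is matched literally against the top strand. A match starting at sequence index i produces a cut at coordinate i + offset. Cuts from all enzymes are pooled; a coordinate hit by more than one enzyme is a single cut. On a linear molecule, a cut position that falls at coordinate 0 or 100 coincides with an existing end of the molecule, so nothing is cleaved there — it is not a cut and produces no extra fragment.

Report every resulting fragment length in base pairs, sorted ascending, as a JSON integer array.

Site scan:
  PtaI (ACCTAT, off=0): starts [20] → cuts [20]
  AzqVI (CACGCCG, off=2): starts [26, 33, 58, 78] → cuts [28, 35, 60, 80]
  UxaIV (CTGAAA, off=5): no sites
  XjeIV (ACGCAAGG, off=2): no sites
  FykIX (CAGTGA, off=5): starts [6, 43, 68] → cuts [11, 48, 73]

Pooled cuts: [11, 20, 28, 35, 48, 60, 73, 80]

Fragment lengths:
  [0,11): 11 bp
  [11,20): 9 bp
  [20,28): 8 bp
  [28,35): 7 bp
  [35,48): 13 bp
  [48,60): 12 bp
  [60,73): 13 bp
  [73,80): 7 bp
  [80,100): 20 bp

[7,7,8,9,11,12,13,13,20]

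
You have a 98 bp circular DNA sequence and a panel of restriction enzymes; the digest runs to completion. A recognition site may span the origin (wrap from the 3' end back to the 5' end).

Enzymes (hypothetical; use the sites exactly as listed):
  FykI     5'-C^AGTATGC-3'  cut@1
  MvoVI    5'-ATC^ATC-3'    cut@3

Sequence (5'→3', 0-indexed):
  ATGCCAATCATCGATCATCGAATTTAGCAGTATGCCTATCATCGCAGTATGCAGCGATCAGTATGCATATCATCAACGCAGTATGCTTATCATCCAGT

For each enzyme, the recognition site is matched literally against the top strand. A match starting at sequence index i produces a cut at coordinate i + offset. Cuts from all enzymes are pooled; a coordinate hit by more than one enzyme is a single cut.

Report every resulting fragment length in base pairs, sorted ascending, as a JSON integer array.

Scan for sites:
  FykI (CAGTATGC, off=1): starts [27, 44, 58, 78, 94] → cuts [28, 45, 59, 79, 95]
  MvoVI (ATCATC, off=3): starts [6, 13, 37, 68, 88] → cuts [9, 16, 40, 71, 91]

Pooled cuts: [9, 16, 28, 40, 45, 59, 71, 79, 91, 95]

Fragments:
  9→16: 7 bp
  16→28: 12 bp
  28→40: 12 bp
  40→45: 5 bp
  45→59: 14 bp
  59→71: 12 bp
  71→79: 8 bp
  79→91: 12 bp
  91→95: 4 bp
  95→9 (wrap): 98-95+9 = 12 bp

[4,5,7,8,12,12,12,12,12,14]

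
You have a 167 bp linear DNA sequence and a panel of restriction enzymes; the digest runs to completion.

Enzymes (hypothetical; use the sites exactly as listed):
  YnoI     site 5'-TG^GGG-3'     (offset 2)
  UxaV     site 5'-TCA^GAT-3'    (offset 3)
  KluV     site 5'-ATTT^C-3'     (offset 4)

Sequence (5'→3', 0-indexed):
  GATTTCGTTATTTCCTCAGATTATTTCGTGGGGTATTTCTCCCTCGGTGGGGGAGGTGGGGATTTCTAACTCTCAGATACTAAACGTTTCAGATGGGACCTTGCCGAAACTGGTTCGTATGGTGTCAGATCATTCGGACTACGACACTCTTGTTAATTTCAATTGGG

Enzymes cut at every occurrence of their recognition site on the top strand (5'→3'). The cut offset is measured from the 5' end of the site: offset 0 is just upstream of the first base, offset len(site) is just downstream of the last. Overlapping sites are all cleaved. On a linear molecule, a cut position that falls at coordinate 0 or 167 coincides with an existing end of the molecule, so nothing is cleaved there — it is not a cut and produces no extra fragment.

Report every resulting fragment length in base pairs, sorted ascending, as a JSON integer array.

Scan for sites:
  YnoI (TGGGG, off=2): starts [28, 47, 56] → cuts [30, 49, 58]
  UxaV (TCAGAT, off=3): starts [15, 72, 88, 124] → cuts [18, 75, 91, 127]
  KluV (ATTTC, off=4): starts [1, 9, 22, 34, 61, 155] → cuts [5, 13, 26, 38, 65, 159]

All cut coordinates (distinct, sorted): [5, 13, 18, 26, 30, 38, 49, 58, 65, 75, 91, 127, 159]

Fragments:
  [0,5): 5 bp
  [5,13): 8 bp
  [13,18): 5 bp
  [18,26): 8 bp
  [26,30): 4 bp
  [30,38): 8 bp
  [38,49): 11 bp
  [49,58): 9 bp
  [58,65): 7 bp
  [65,75): 10 bp
  [75,91): 16 bp
  [91,127): 36 bp
  [127,159): 32 bp
  [159,167): 8 bp

[4,5,5,7,8,8,8,8,9,10,11,16,32,36]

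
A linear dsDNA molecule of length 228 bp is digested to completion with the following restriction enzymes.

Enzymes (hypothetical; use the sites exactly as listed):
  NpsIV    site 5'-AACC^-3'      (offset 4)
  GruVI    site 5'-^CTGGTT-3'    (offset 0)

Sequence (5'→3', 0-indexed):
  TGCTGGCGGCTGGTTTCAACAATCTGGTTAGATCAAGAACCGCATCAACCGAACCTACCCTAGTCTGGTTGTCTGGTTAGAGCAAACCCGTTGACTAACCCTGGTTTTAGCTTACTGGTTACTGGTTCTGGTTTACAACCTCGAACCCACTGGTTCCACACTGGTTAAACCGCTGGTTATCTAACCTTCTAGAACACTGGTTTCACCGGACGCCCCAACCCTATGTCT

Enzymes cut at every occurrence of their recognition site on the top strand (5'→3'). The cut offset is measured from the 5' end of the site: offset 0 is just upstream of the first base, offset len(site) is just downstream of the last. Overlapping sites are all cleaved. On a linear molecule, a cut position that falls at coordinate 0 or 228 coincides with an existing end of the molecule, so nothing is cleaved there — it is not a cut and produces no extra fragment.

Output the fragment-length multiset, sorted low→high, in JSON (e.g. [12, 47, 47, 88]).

Site scan:
  NpsIV (AACC, off=4): starts [37, 46, 51, 84, 96, 136, 143, 167, 182, 216] → cuts [41, 50, 55, 88, 100, 140, 147, 171, 186, 220]
  GruVI (CTGGTT, off=0): starts [9, 23, 64, 72, 100, 114, 121, 127, 149, 160, 172, 196] → cuts [9, 23, 64, 72, 100, 114, 121, 127, 149, 160, 172, 196]

Pooled cuts: [9, 23, 41, 50, 55, 64, 72, 88, 100, 114, 121, 127, 140, 147, 149, 160, 171, 172, 186, 196, 220]

Fragment lengths:
  [0,9): 9 bp
  [9,23): 14 bp
  [23,41): 18 bp
  [41,50): 9 bp
  [50,55): 5 bp
  [55,64): 9 bp
  [64,72): 8 bp
  [72,88): 16 bp
  [88,100): 12 bp
  [100,114): 14 bp
  [114,121): 7 bp
  [121,127): 6 bp
  [127,140): 13 bp
  [140,147): 7 bp
  [147,149): 2 bp
  [149,160): 11 bp
  [160,171): 11 bp
  [171,172): 1 bp
  [172,186): 14 bp
  [186,196): 10 bp
  [196,220): 24 bp
  [220,228): 8 bp

[1,2,5,6,7,7,8,8,9,9,9,10,11,11,12,13,14,14,14,16,18,24]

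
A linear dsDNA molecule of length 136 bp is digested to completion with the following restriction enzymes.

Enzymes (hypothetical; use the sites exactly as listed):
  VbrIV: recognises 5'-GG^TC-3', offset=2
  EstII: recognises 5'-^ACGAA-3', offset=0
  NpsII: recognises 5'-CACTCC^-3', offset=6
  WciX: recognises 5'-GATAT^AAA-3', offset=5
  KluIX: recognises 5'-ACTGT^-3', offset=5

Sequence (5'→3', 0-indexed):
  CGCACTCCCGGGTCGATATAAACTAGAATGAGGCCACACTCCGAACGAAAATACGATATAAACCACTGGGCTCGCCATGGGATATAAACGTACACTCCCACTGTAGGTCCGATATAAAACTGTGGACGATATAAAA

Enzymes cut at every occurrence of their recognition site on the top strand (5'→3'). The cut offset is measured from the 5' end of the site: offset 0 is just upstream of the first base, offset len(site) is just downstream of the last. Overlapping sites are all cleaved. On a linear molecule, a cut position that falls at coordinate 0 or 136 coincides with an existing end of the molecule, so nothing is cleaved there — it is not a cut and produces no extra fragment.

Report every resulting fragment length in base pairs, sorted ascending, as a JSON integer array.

Site scan:
  VbrIV (GGTC, off=2): starts [10, 105] → cuts [12, 107]
  EstII (ACGAA, off=0): starts [44] → cuts [44]
  NpsII (CACTCC, off=6): starts [2, 36, 92] → cuts [8, 42, 98]
  WciX (GATATAAA, off=5): starts [14, 54, 80, 110, 127] → cuts [19, 59, 85, 115, 132]
  KluIX (ACTGT, off=5): starts [99, 118] → cuts [104, 123]

Pooled cuts: [8, 12, 19, 42, 44, 59, 85, 98, 104, 107, 115, 123, 132]

Fragments:
  [0,8): 8 bp
  [8,12): 4 bp
  [12,19): 7 bp
  [19,42): 23 bp
  [42,44): 2 bp
  [44,59): 15 bp
  [59,85): 26 bp
  [85,98): 13 bp
  [98,104): 6 bp
  [104,107): 3 bp
  [107,115): 8 bp
  [115,123): 8 bp
  [123,132): 9 bp
  [132,136): 4 bp

[2,3,4,4,6,7,8,8,8,9,13,15,23,26]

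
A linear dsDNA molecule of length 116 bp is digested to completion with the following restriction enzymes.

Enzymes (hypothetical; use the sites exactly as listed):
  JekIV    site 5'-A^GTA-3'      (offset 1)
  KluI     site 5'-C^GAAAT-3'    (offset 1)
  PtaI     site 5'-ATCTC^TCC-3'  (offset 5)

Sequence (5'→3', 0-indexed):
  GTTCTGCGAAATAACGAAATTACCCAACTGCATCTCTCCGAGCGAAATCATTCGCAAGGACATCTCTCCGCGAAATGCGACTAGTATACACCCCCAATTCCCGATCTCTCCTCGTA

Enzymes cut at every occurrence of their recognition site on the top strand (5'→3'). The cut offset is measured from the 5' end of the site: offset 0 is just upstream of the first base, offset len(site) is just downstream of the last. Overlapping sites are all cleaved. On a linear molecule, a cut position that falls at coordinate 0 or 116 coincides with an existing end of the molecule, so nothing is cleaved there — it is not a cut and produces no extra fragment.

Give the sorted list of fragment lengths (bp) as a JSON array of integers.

Scan for sites:
  JekIV (AGTA, off=1): starts [82] → cuts [83]
  KluI (CGAAAT, off=1): starts [6, 14, 42, 70] → cuts [7, 15, 43, 71]
  PtaI (ATCTCTCC, off=5): starts [31, 61, 103] → cuts [36, 66, 108]

Pooled cuts: [7, 15, 36, 43, 66, 71, 83, 108]

Fragments:
  [0,7): 7 bp
  [7,15): 8 bp
  [15,36): 21 bp
  [36,43): 7 bp
  [43,66): 23 bp
  [66,71): 5 bp
  [71,83): 12 bp
  [83,108): 25 bp
  [108,116): 8 bp

[5,7,7,8,8,12,21,23,25]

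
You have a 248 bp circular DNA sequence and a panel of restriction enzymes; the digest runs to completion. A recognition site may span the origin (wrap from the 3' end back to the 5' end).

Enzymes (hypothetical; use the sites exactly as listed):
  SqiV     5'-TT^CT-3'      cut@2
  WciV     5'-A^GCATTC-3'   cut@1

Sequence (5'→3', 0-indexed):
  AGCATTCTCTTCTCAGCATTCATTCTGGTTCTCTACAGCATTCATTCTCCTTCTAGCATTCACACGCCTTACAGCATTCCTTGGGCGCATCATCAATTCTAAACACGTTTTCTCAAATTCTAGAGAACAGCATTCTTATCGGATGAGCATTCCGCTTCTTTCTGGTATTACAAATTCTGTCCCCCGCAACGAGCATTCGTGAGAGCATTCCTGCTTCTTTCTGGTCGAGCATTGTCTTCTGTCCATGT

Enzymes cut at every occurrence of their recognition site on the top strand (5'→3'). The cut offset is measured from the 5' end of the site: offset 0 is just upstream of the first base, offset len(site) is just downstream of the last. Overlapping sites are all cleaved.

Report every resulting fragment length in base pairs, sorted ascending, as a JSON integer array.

Scan for sites:
  SqiV (TTCT, off=2): starts [4, 9, 22, 28, 44, 50, 96, 109, 117, 132, 155, 159, 174, 214, 218, 236] → cuts [6, 11, 24, 30, 46, 52, 98, 111, 119, 134, 157, 161, 176, 216, 220, 238]
  WciV (AGCATTC, off=1): starts [0, 14, 36, 54, 72, 128, 145, 191, 203] → cuts [1, 15, 37, 55, 73, 129, 146, 192, 204]

Pooled cuts: [1, 6, 11, 15, 24, 30, 37, 46, 52, 55, 73, 98, 111, 119, 129, 134, 146, 157, 161, 176, 192, 204, 216, 220, 238]

Fragment lengths:
  1→6: 5 bp
  6→11: 5 bp
  11→15: 4 bp
  15→24: 9 bp
  24→30: 6 bp
  30→37: 7 bp
  37→46: 9 bp
  46→52: 6 bp
  52→55: 3 bp
  55→73: 18 bp
  73→98: 25 bp
  98→111: 13 bp
  111→119: 8 bp
  119→129: 10 bp
  129→134: 5 bp
  134→146: 12 bp
  146→157: 11 bp
  157→161: 4 bp
  161→176: 15 bp
  176→192: 16 bp
  192→204: 12 bp
  204→216: 12 bp
  216→220: 4 bp
  220→238: 18 bp
  238→1 (wrap): 248-238+1 = 11 bp

[3,4,4,4,5,5,5,6,6,7,8,9,9,10,11,11,12,12,12,13,15,16,18,18,25]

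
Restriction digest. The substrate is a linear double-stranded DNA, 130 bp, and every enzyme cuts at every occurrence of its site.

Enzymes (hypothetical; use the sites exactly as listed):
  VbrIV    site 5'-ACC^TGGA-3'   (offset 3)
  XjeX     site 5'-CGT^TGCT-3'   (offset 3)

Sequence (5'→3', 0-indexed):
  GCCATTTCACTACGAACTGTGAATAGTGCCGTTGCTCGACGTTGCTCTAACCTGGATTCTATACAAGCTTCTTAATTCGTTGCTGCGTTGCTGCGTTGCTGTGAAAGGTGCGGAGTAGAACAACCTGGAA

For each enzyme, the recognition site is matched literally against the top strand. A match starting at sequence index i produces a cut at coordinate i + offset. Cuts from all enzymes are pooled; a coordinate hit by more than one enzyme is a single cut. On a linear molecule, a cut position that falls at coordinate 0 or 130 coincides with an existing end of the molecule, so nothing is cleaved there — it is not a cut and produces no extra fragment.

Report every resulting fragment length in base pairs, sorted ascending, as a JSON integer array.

Per-enzyme occurrences:
  VbrIV (ACCTGGA, off=3): starts [49, 122] → cuts [52, 125]
  XjeX (CGTTGCT, off=3): starts [29, 39, 77, 85, 93] → cuts [32, 42, 80, 88, 96]

All cut coordinates (distinct, sorted): [32, 42, 52, 80, 88, 96, 125]

Fragment lengths:
  [0,32): 32 bp
  [32,42): 10 bp
  [42,52): 10 bp
  [52,80): 28 bp
  [80,88): 8 bp
  [88,96): 8 bp
  [96,125): 29 bp
  [125,130): 5 bp

[5,8,8,10,10,28,29,32]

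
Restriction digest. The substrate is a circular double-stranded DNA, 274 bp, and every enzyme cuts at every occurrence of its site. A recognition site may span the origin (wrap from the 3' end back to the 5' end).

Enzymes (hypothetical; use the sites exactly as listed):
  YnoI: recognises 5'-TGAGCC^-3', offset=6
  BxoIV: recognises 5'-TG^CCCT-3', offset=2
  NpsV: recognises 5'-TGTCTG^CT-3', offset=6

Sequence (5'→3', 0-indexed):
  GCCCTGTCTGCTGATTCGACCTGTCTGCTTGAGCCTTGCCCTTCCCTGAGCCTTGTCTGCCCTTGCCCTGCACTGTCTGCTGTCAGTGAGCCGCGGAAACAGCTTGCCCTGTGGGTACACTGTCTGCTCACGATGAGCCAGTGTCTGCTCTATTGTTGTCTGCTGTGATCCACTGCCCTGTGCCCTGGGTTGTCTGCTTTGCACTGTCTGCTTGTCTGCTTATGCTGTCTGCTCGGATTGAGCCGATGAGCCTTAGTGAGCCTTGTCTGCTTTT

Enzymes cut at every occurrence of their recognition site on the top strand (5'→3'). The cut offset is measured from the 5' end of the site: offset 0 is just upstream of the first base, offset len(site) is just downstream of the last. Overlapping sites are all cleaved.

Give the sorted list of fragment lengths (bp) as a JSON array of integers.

Per-enzyme occurrences:
  YnoI TGAGCC/6: at [29, 46, 86, 133, 238, 246, 256] ⇒ [35, 52, 92, 139, 244, 252, 262]
  BxoIV TGCCCT/2: at [36, 57, 63, 104, 173, 180, 273] ⇒ [1, 38, 59, 65, 106, 175, 182]
  NpsV TGTCTGCT/6: at [4, 21, 73, 120, 141, 156, 190, 204, 212, 225, 263] ⇒ [10, 27, 79, 126, 147, 162, 196, 210, 218, 231, 269]

Pooled cuts: [1, 10, 27, 35, 38, 52, 59, 65, 79, 92, 106, 126, 139, 147, 162, 175, 182, 196, 210, 218, 231, 244, 252, 262, 269]

Fragments:
  1→10: 9 bp
  10→27: 17 bp
  27→35: 8 bp
  35→38: 3 bp
  38→52: 14 bp
  52→59: 7 bp
  59→65: 6 bp
  65→79: 14 bp
  79→92: 13 bp
  92→106: 14 bp
  106→126: 20 bp
  126→139: 13 bp
  139→147: 8 bp
  147→162: 15 bp
  162→175: 13 bp
  175→182: 7 bp
  182→196: 14 bp
  196→210: 14 bp
  210→218: 8 bp
  218→231: 13 bp
  231→244: 13 bp
  244→252: 8 bp
  252→262: 10 bp
  262→269: 7 bp
  269→1 (wrap): 274-269+1 = 6 bp

[3,6,6,7,7,7,8,8,8,8,9,10,13,13,13,13,13,14,14,14,14,14,15,17,20]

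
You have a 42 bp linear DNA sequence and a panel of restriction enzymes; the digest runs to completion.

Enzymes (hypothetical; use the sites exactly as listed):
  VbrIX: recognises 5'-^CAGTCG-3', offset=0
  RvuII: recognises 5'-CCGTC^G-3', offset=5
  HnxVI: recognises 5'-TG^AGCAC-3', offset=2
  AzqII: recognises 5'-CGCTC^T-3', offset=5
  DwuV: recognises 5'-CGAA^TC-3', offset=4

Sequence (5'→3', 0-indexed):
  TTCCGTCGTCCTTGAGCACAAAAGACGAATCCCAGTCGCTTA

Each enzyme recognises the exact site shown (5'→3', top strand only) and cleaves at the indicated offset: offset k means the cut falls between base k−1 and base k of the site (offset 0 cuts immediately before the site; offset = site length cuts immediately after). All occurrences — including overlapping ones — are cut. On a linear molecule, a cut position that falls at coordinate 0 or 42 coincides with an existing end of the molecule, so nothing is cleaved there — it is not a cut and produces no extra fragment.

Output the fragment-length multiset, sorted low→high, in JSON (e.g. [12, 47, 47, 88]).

[3,7,7,10,15]

Per-enzyme occurrences:
  VbrIX CAGTCG/0: at [32] ⇒ [32]
  RvuII CCGTCG/5: at [2] ⇒ [7]
  HnxVI TGAGCAC/2: at [12] ⇒ [14]
  AzqII (CGCTCT, off=5): no sites
  DwuV CGAATC/4: at [25] ⇒ [29]

All cut coordinates (distinct, sorted): [7, 14, 29, 32]

Fragment lengths:
  [0,7): 7 bp
  [7,14): 7 bp
  [14,29): 15 bp
  [29,32): 3 bp
  [32,42): 10 bp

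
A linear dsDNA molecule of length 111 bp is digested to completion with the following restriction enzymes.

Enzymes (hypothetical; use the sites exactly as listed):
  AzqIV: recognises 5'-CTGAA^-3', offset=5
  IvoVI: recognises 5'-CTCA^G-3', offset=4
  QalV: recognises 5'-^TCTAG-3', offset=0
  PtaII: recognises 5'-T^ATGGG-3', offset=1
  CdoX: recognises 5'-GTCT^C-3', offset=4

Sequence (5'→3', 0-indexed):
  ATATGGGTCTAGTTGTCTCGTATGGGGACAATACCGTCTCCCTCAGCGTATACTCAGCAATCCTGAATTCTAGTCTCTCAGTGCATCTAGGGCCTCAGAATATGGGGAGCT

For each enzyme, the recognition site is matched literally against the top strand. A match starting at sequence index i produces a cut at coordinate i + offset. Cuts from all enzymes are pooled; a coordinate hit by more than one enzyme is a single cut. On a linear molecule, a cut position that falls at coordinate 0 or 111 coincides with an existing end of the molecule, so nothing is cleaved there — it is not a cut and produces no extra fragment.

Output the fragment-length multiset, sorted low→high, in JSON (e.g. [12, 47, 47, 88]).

[1,2,3,4,4,5,5,6,8,10,11,11,11,12,18]

Site scan:
  AzqIV (CTGAA, off=5): starts [62] → cuts [67]
  IvoVI (CTCAG, off=4): starts [41, 52, 76, 93] → cuts [45, 56, 80, 97]
  QalV (TCTAG, off=0): starts [7, 68, 85] → cuts [7, 68, 85]
  PtaII (TATGGG, off=1): starts [1, 20, 100] → cuts [2, 21, 101]
  CdoX (GTCTC, off=4): starts [14, 35, 72] → cuts [18, 39, 76]

All cut coordinates (distinct, sorted): [2, 7, 18, 21, 39, 45, 56, 67, 68, 76, 80, 85, 97, 101]

Fragment lengths:
  [0,2): 2 bp
  [2,7): 5 bp
  [7,18): 11 bp
  [18,21): 3 bp
  [21,39): 18 bp
  [39,45): 6 bp
  [45,56): 11 bp
  [56,67): 11 bp
  [67,68): 1 bp
  [68,76): 8 bp
  [76,80): 4 bp
  [80,85): 5 bp
  [85,97): 12 bp
  [97,101): 4 bp
  [101,111): 10 bp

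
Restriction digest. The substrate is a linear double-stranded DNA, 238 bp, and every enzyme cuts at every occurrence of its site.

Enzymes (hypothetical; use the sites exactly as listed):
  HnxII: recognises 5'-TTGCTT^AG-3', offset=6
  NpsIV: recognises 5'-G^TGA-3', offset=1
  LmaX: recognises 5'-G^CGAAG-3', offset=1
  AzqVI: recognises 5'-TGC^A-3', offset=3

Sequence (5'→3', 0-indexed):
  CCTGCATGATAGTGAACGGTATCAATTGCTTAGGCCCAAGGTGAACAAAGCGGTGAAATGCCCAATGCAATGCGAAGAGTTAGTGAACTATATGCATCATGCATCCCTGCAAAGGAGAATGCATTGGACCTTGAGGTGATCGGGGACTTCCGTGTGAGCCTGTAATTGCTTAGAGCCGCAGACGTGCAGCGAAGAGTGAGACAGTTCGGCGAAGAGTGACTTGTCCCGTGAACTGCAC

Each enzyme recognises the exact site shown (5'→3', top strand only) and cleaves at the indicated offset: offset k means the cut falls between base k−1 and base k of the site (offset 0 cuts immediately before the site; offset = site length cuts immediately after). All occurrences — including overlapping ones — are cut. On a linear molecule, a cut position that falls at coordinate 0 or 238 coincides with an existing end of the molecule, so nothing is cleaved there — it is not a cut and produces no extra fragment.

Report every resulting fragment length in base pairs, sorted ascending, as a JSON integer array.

[2,2,4,5,7,7,7,7,8,8,10,11,12,12,12,12,13,14,15,16,17,18,19]

Per-enzyme occurrences:
  HnxII (TTGCTTAG, off=6): starts [25, 165] → cuts [31, 171]
  NpsIV (GTGA, off=1): starts [11, 40, 52, 82, 135, 153, 195, 215, 227] → cuts [12, 41, 53, 83, 136, 154, 196, 216, 228]
  LmaX (GCGAAG, off=1): starts [71, 188, 208] → cuts [72, 189, 209]
  AzqVI (TGCA, off=3): starts [2, 65, 92, 99, 107, 119, 184, 233] → cuts [5, 68, 95, 102, 110, 122, 187, 236]

Pooled cuts: [5, 12, 31, 41, 53, 68, 72, 83, 95, 102, 110, 122, 136, 154, 171, 187, 189, 196, 209, 216, 228, 236]

Fragment lengths:
  [0,5): 5 bp
  [5,12): 7 bp
  [12,31): 19 bp
  [31,41): 10 bp
  [41,53): 12 bp
  [53,68): 15 bp
  [68,72): 4 bp
  [72,83): 11 bp
  [83,95): 12 bp
  [95,102): 7 bp
  [102,110): 8 bp
  [110,122): 12 bp
  [122,136): 14 bp
  [136,154): 18 bp
  [154,171): 17 bp
  [171,187): 16 bp
  [187,189): 2 bp
  [189,196): 7 bp
  [196,209): 13 bp
  [209,216): 7 bp
  [216,228): 12 bp
  [228,236): 8 bp
  [236,238): 2 bp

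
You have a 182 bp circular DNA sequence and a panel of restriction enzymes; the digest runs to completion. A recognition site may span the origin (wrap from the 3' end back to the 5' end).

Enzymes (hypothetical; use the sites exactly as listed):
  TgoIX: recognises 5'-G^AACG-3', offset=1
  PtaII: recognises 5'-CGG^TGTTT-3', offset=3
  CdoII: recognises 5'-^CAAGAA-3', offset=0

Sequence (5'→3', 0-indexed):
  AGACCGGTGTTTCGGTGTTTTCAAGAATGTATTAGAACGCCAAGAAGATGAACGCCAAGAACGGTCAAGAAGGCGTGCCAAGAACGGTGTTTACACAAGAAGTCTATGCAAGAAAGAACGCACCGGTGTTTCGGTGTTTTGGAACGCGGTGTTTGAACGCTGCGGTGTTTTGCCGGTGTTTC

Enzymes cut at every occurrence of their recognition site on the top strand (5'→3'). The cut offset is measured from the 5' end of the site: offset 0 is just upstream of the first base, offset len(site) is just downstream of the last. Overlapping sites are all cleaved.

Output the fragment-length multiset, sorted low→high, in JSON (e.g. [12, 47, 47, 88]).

[4,4,5,5,5,6,6,6,7,8,8,8,8,8,10,10,10,11,13,13,13,14]

Site scan:
  TgoIX (GAACG, off=1): starts [34, 49, 58, 81, 115, 141, 154] → cuts [35, 50, 59, 82, 116, 142, 155]
  PtaII (CGGTGTTT, off=3): starts [4, 12, 84, 123, 131, 146, 162, 173] → cuts [7, 15, 87, 126, 134, 149, 165, 176]
  CdoII (CAAGAA, off=0): starts [21, 40, 55, 65, 78, 95, 108] → cuts [21, 40, 55, 65, 78, 95, 108]

Pooled cuts: [7, 15, 21, 35, 40, 50, 55, 59, 65, 78, 82, 87, 95, 108, 116, 126, 134, 142, 149, 155, 165, 176]

Fragment lengths:
  7→15: 8 bp
  15→21: 6 bp
  21→35: 14 bp
  35→40: 5 bp
  40→50: 10 bp
  50→55: 5 bp
  55→59: 4 bp
  59→65: 6 bp
  65→78: 13 bp
  78→82: 4 bp
  82→87: 5 bp
  87→95: 8 bp
  95→108: 13 bp
  108→116: 8 bp
  116→126: 10 bp
  126→134: 8 bp
  134→142: 8 bp
  142→149: 7 bp
  149→155: 6 bp
  155→165: 10 bp
  165→176: 11 bp
  176→7 (wrap): 182-176+7 = 13 bp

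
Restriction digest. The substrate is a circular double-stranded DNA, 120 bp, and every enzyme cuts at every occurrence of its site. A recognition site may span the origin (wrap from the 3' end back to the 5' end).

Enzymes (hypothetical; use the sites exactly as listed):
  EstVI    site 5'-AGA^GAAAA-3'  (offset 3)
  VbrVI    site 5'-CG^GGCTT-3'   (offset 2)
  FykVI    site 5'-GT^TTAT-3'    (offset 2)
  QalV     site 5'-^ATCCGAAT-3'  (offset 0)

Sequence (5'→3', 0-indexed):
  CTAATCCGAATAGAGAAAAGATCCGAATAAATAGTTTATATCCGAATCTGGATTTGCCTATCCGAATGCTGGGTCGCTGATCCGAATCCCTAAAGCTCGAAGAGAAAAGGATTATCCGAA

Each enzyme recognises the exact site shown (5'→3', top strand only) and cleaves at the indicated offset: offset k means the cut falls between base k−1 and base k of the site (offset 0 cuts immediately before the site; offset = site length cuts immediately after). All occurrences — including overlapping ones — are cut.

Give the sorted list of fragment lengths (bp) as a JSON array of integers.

Per-enzyme occurrences:
  EstVI AGAGAAAA/3: at [11, 100] ⇒ [14, 103]
  VbrVI (CGGGCTT, off=2): no sites
  FykVI GTTTAT/2: at [33] ⇒ [35]
  QalV ATCCGAAT/0: at [3, 20, 39, 59, 79] ⇒ [3, 20, 39, 59, 79]

Pooled cuts: [3, 14, 20, 35, 39, 59, 79, 103]

Fragment lengths:
  3→14: 11 bp
  14→20: 6 bp
  20→35: 15 bp
  35→39: 4 bp
  39→59: 20 bp
  59→79: 20 bp
  79→103: 24 bp
  103→3 (wrap): 120-103+3 = 20 bp

[4,6,11,15,20,20,20,24]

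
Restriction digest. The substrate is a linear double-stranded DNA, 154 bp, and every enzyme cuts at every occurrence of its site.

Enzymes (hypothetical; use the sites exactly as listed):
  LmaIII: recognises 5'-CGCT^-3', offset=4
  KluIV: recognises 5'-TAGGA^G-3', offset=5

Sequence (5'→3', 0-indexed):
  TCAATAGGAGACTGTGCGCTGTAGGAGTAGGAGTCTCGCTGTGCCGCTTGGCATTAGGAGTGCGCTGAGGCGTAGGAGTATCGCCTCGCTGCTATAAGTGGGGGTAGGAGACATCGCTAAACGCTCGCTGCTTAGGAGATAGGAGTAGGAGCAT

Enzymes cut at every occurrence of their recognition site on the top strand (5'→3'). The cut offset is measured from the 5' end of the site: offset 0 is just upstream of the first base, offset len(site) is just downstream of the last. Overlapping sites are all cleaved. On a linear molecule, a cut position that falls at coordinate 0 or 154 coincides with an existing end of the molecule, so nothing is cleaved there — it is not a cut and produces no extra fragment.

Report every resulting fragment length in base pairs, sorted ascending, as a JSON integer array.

Scan for sites:
  LmaIII CGCT/4: at [16, 36, 44, 62, 86, 114, 121, 125] ⇒ [20, 40, 48, 66, 90, 118, 125, 129]
  KluIV TAGGAG/5: at [4, 21, 27, 54, 72, 104, 132, 139, 145] ⇒ [9, 26, 32, 59, 77, 109, 137, 144, 150]

Pooled cuts: [9, 20, 26, 32, 40, 48, 59, 66, 77, 90, 109, 118, 125, 129, 137, 144, 150]

Fragments:
  [0,9): 9 bp
  [9,20): 11 bp
  [20,26): 6 bp
  [26,32): 6 bp
  [32,40): 8 bp
  [40,48): 8 bp
  [48,59): 11 bp
  [59,66): 7 bp
  [66,77): 11 bp
  [77,90): 13 bp
  [90,109): 19 bp
  [109,118): 9 bp
  [118,125): 7 bp
  [125,129): 4 bp
  [129,137): 8 bp
  [137,144): 7 bp
  [144,150): 6 bp
  [150,154): 4 bp

[4,4,6,6,6,7,7,7,8,8,8,9,9,11,11,11,13,19]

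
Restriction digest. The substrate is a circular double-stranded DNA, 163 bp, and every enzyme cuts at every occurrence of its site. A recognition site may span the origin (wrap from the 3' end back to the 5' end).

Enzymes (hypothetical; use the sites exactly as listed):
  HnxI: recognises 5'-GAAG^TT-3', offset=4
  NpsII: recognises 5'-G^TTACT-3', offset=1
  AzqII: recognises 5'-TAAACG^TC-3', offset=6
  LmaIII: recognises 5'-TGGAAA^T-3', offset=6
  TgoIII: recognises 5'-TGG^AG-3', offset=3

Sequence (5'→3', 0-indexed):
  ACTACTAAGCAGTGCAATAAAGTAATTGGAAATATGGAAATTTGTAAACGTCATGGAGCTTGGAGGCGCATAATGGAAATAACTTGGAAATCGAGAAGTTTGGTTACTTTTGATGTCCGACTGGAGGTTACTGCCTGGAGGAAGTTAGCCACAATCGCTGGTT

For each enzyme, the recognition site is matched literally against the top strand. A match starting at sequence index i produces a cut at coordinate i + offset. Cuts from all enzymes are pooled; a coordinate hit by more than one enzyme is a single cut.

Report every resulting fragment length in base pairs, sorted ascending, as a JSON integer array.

[3,5,6,6,7,8,8,10,11,11,16,17,21,34]

Site scan:
  HnxI GAAGTT/4: at [94, 140] ⇒ [98, 144]
  NpsII GTTACT/1: at [102, 126, 160] ⇒ [103, 127, 161]
  AzqII TAAACGTC/6: at [44] ⇒ [50]
  LmaIII TGGAAAT/6: at [26, 34, 73, 84] ⇒ [32, 40, 79, 90]
  TgoIII TGGAG/3: at [53, 60, 121, 135] ⇒ [56, 63, 124, 138]

All cut coordinates (distinct, sorted): [32, 40, 50, 56, 63, 79, 90, 98, 103, 124, 127, 138, 144, 161]

Fragment lengths:
  32→40: 8 bp
  40→50: 10 bp
  50→56: 6 bp
  56→63: 7 bp
  63→79: 16 bp
  79→90: 11 bp
  90→98: 8 bp
  98→103: 5 bp
  103→124: 21 bp
  124→127: 3 bp
  127→138: 11 bp
  138→144: 6 bp
  144→161: 17 bp
  161→32 (wrap): 163-161+32 = 34 bp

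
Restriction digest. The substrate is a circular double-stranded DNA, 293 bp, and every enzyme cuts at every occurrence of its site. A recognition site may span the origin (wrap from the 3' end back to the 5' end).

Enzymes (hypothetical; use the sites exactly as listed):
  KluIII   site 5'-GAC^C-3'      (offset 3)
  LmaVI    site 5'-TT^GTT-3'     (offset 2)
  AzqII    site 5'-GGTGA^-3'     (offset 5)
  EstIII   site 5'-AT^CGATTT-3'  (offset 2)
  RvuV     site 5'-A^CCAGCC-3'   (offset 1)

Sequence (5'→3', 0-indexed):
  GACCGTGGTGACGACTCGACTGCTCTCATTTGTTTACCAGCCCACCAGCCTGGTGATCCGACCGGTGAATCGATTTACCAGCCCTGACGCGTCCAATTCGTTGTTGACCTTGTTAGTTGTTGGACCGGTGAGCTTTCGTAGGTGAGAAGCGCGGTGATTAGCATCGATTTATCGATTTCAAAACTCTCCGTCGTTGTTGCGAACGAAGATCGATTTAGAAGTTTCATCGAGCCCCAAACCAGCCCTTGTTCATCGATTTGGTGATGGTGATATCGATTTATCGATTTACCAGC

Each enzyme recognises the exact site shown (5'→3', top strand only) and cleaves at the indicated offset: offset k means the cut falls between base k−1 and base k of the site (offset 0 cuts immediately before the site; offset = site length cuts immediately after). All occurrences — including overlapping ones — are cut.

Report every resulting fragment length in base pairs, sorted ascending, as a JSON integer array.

[2,3,3,5,6,6,6,6,6,6,7,7,7,7,8,8,8,8,9,11,12,12,14,15,15,20,23,25,28]

Site scan:
  KluIII (GACC, off=3): starts [0, 59, 105, 122] → cuts [3, 62, 108, 125]
  LmaVI (TTGTT, off=2): starts [29, 100, 109, 116, 193, 245] → cuts [31, 102, 111, 118, 195, 247]
  AzqII (GGTGA, off=5): starts [6, 51, 63, 126, 140, 152, 259, 265] → cuts [11, 56, 68, 131, 145, 157, 264, 270]
  EstIII (ATCGATTT, off=2): starts [68, 162, 170, 208, 251, 271, 279] → cuts [70, 164, 172, 210, 253, 273, 281]
  RvuV (ACCAGCC, off=1): starts [35, 43, 76, 237] → cuts [36, 44, 77, 238]

All cut coordinates (distinct, sorted): [3, 11, 31, 36, 44, 56, 62, 68, 70, 77, 102, 108, 111, 118, 125, 131, 145, 157, 164, 172, 195, 210, 238, 247, 253, 264, 270, 273, 281]

Fragments:
  3→11: 8 bp
  11→31: 20 bp
  31→36: 5 bp
  36→44: 8 bp
  44→56: 12 bp
  56→62: 6 bp
  62→68: 6 bp
  68→70: 2 bp
  70→77: 7 bp
  77→102: 25 bp
  102→108: 6 bp
  108→111: 3 bp
  111→118: 7 bp
  118→125: 7 bp
  125→131: 6 bp
  131→145: 14 bp
  145→157: 12 bp
  157→164: 7 bp
  164→172: 8 bp
  172→195: 23 bp
  195→210: 15 bp
  210→238: 28 bp
  238→247: 9 bp
  247→253: 6 bp
  253→264: 11 bp
  264→270: 6 bp
  270→273: 3 bp
  273→281: 8 bp
  281→3 (wrap): 293-281+3 = 15 bp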